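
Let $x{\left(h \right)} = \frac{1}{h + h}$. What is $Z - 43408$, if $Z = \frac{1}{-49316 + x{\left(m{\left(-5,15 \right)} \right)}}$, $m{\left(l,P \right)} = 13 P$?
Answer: $- \frac{834876438902}{19233239} \approx -43408.0$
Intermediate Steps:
$x{\left(h \right)} = \frac{1}{2 h}$
$Z = - \frac{390}{19233239}$ ($Z = \frac{1}{-49316 + \frac{1}{2 \cdot 13 \cdot 15}} = \frac{1}{-49316 + \frac{1}{2 \cdot 195}} = \frac{1}{-49316 + \frac{1}{2} \cdot \frac{1}{195}} = \frac{1}{-49316 + \frac{1}{390}} = \frac{1}{- \frac{19233239}{390}} = - \frac{390}{19233239} \approx -2.0277 \cdot 10^{-5}$)
$Z - 43408 = - \frac{390}{19233239} - 43408 = - \frac{834876438902}{19233239}$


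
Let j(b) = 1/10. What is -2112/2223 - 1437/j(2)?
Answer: -10648874/741 ≈ -14371.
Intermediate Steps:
j(b) = ⅒
-2112/2223 - 1437/j(2) = -2112/2223 - 1437/⅒ = -2112*1/2223 - 1437*10 = -704/741 - 14370 = -10648874/741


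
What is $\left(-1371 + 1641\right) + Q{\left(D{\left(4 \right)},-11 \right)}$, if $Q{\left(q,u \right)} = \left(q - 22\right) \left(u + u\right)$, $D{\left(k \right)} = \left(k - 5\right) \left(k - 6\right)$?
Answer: $710$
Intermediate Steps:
$D{\left(k \right)} = \left(-6 + k\right) \left(-5 + k\right)$ ($D{\left(k \right)} = \left(-5 + k\right) \left(-6 + k\right) = \left(-6 + k\right) \left(-5 + k\right)$)
$Q{\left(q,u \right)} = 2 u \left(-22 + q\right)$ ($Q{\left(q,u \right)} = \left(-22 + q\right) 2 u = 2 u \left(-22 + q\right)$)
$\left(-1371 + 1641\right) + Q{\left(D{\left(4 \right)},-11 \right)} = \left(-1371 + 1641\right) + 2 \left(-11\right) \left(-22 + \left(30 + 4^{2} - 44\right)\right) = 270 + 2 \left(-11\right) \left(-22 + \left(30 + 16 - 44\right)\right) = 270 + 2 \left(-11\right) \left(-22 + 2\right) = 270 + 2 \left(-11\right) \left(-20\right) = 270 + 440 = 710$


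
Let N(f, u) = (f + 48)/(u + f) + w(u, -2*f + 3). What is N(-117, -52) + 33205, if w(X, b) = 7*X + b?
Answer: 5590251/169 ≈ 33078.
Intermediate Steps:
w(X, b) = b + 7*X
N(f, u) = 3 - 2*f + 7*u + (48 + f)/(f + u) (N(f, u) = (f + 48)/(u + f) + ((-2*f + 3) + 7*u) = (48 + f)/(f + u) + ((3 - 2*f) + 7*u) = (48 + f)/(f + u) + (3 - 2*f + 7*u) = 3 - 2*f + 7*u + (48 + f)/(f + u))
N(-117, -52) + 33205 = (48 - 117 - 1*(-117)*(-3 - 7*(-52) + 2*(-117)) - 1*(-52)*(-3 - 7*(-52) + 2*(-117)))/(-117 - 52) + 33205 = (48 - 117 - 1*(-117)*(-3 + 364 - 234) - 1*(-52)*(-3 + 364 - 234))/(-169) + 33205 = -(48 - 117 - 1*(-117)*127 - 1*(-52)*127)/169 + 33205 = -(48 - 117 + 14859 + 6604)/169 + 33205 = -1/169*21394 + 33205 = -21394/169 + 33205 = 5590251/169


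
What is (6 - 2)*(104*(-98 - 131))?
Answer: -95264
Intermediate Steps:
(6 - 2)*(104*(-98 - 131)) = 4*(104*(-229)) = 4*(-23816) = -95264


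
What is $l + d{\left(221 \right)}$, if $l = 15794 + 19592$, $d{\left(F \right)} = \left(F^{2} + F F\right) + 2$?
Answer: $133070$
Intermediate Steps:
$d{\left(F \right)} = 2 + 2 F^{2}$ ($d{\left(F \right)} = \left(F^{2} + F^{2}\right) + 2 = 2 F^{2} + 2 = 2 + 2 F^{2}$)
$l = 35386$
$l + d{\left(221 \right)} = 35386 + \left(2 + 2 \cdot 221^{2}\right) = 35386 + \left(2 + 2 \cdot 48841\right) = 35386 + \left(2 + 97682\right) = 35386 + 97684 = 133070$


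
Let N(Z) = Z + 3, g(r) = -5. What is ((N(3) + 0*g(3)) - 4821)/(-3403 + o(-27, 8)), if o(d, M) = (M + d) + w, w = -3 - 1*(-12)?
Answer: 4815/3413 ≈ 1.4108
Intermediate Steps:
w = 9 (w = -3 + 12 = 9)
N(Z) = 3 + Z
o(d, M) = 9 + M + d (o(d, M) = (M + d) + 9 = 9 + M + d)
((N(3) + 0*g(3)) - 4821)/(-3403 + o(-27, 8)) = (((3 + 3) + 0*(-5)) - 4821)/(-3403 + (9 + 8 - 27)) = ((6 + 0) - 4821)/(-3403 - 10) = (6 - 4821)/(-3413) = -4815*(-1/3413) = 4815/3413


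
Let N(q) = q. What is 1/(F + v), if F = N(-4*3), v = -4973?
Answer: -1/4985 ≈ -0.00020060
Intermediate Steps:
F = -12 (F = -4*3 = -12)
1/(F + v) = 1/(-12 - 4973) = 1/(-4985) = -1/4985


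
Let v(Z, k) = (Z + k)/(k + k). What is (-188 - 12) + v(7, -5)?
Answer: -1001/5 ≈ -200.20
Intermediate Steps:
v(Z, k) = (Z + k)/(2*k) (v(Z, k) = (Z + k)/((2*k)) = (Z + k)*(1/(2*k)) = (Z + k)/(2*k))
(-188 - 12) + v(7, -5) = (-188 - 12) + (½)*(7 - 5)/(-5) = -200 + (½)*(-⅕)*2 = -200 - ⅕ = -1001/5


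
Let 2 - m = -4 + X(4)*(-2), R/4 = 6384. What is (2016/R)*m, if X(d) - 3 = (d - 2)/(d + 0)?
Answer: 39/38 ≈ 1.0263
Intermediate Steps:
R = 25536 (R = 4*6384 = 25536)
X(d) = 3 + (-2 + d)/d (X(d) = 3 + (d - 2)/(d + 0) = 3 + (-2 + d)/d)
m = 13 (m = 2 - (-4 + (4 - 2/4)*(-2)) = 2 - (-4 + (4 - 2*¼)*(-2)) = 2 - (-4 + (4 - ½)*(-2)) = 2 - (-4 + (7/2)*(-2)) = 2 - (-4 - 7) = 2 - 1*(-11) = 2 + 11 = 13)
(2016/R)*m = (2016/25536)*13 = (2016*(1/25536))*13 = (3/38)*13 = 39/38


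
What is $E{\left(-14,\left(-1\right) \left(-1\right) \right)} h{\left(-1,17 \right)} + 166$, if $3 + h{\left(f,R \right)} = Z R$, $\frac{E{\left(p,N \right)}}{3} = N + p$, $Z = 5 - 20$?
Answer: $10228$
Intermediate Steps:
$Z = -15$ ($Z = 5 - 20 = -15$)
$E{\left(p,N \right)} = 3 N + 3 p$ ($E{\left(p,N \right)} = 3 \left(N + p\right) = 3 N + 3 p$)
$h{\left(f,R \right)} = -3 - 15 R$
$E{\left(-14,\left(-1\right) \left(-1\right) \right)} h{\left(-1,17 \right)} + 166 = \left(3 \left(\left(-1\right) \left(-1\right)\right) + 3 \left(-14\right)\right) \left(-3 - 255\right) + 166 = \left(3 \cdot 1 - 42\right) \left(-3 - 255\right) + 166 = \left(3 - 42\right) \left(-258\right) + 166 = \left(-39\right) \left(-258\right) + 166 = 10062 + 166 = 10228$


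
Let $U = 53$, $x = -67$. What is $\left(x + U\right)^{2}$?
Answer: $196$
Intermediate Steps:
$\left(x + U\right)^{2} = \left(-67 + 53\right)^{2} = \left(-14\right)^{2} = 196$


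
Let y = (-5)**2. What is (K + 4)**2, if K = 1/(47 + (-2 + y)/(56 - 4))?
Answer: 98406400/6086089 ≈ 16.169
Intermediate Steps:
y = 25
K = 52/2467 (K = 1/(47 + (-2 + 25)/(56 - 4)) = 1/(47 + 23/52) = 1/(2467/52) = 52/2467 ≈ 0.021078)
(K + 4)**2 = (52/2467 + 4)**2 = (9920/2467)**2 = 98406400/6086089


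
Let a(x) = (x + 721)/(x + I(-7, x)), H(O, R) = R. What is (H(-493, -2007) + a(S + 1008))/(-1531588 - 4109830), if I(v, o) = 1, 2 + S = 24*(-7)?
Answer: 841157/2366574851 ≈ 0.00035543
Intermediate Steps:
S = -170 (S = -2 + 24*(-7) = -2 - 168 = -170)
a(x) = (721 + x)/(1 + x) (a(x) = (x + 721)/(x + 1) = (721 + x)/(1 + x))
(H(-493, -2007) + a(S + 1008))/(-1531588 - 4109830) = (-2007 + (721 + (-170 + 1008))/(1 + (-170 + 1008)))/(-1531588 - 4109830) = (-2007 + (721 + 838)/(1 + 838))/(-5641418) = (-2007 + 1559/839)*(-1/5641418) = -1682314/839*(-1/5641418) = 841157/2366574851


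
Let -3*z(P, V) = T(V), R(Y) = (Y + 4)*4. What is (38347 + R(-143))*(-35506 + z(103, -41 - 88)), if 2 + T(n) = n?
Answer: -1340157039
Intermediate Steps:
T(n) = -2 + n
R(Y) = 16 + 4*Y (R(Y) = (4 + Y)*4 = 16 + 4*Y)
z(P, V) = 2/3 - V/3 (z(P, V) = -(-2 + V)/3 = 2/3 - V/3)
(38347 + R(-143))*(-35506 + z(103, -41 - 88)) = (38347 + (16 + 4*(-143)))*(-35506 + (2/3 - (-41 - 88)/3)) = (38347 + (16 - 572))*(-35506 + (2/3 - 1/3*(-129))) = (38347 - 556)*(-35506 + (2/3 + 43)) = 37791*(-35506 + 131/3) = 37791*(-106387/3) = -1340157039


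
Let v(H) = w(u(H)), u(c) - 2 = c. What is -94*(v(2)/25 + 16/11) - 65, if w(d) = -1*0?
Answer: -2219/11 ≈ -201.73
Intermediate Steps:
u(c) = 2 + c
w(d) = 0
v(H) = 0
-94*(v(2)/25 + 16/11) - 65 = -94*(0/25 + 16/11) - 65 = -94*(0*(1/25) + 16*(1/11)) - 65 = -94*(0 + 16/11) - 65 = -94*16/11 - 65 = -1504/11 - 65 = -2219/11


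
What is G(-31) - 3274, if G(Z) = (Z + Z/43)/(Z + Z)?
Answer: -140760/43 ≈ -3273.5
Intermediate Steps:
G(Z) = 22/43 (G(Z) = (Z + Z*(1/43))/((2*Z)) = (Z + Z/43)*(1/(2*Z)) = (44*Z/43)*(1/(2*Z)) = 22/43)
G(-31) - 3274 = 22/43 - 3274 = -140760/43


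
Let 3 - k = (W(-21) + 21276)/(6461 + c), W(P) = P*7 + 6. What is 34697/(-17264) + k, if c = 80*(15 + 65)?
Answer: -3718355/5693136 ≈ -0.65313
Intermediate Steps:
W(P) = 6 + 7*P (W(P) = 7*P + 6 = 6 + 7*P)
c = 6400 (c = 80*80 = 6400)
k = 5816/4287 (k = 3 - ((6 + 7*(-21)) + 21276)/(6461 + 6400) = 3 - ((6 - 147) + 21276)/12861 = 3 - (-141 + 21276)/12861 = 3 - 21135/12861 = 3 - 1*7045/4287 = 3 - 7045/4287 = 5816/4287 ≈ 1.3567)
34697/(-17264) + k = 34697/(-17264) + 5816/4287 = 34697*(-1/17264) + 5816/4287 = -2669/1328 + 5816/4287 = -3718355/5693136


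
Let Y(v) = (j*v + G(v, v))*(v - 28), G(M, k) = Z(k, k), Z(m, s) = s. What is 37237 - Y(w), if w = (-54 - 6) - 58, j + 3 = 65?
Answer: -1048127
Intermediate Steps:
G(M, k) = k
j = 62 (j = -3 + 65 = 62)
w = -118 (w = -60 - 58 = -118)
Y(v) = 63*v*(-28 + v) (Y(v) = (62*v + v)*(v - 28) = (63*v)*(-28 + v) = 63*v*(-28 + v))
37237 - Y(w) = 37237 - 63*(-118)*(-28 - 118) = 37237 - 63*(-118)*(-146) = 37237 - 1*1085364 = 37237 - 1085364 = -1048127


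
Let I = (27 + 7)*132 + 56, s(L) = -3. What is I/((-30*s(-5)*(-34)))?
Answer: -1136/765 ≈ -1.4850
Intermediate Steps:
I = 4544 (I = 34*132 + 56 = 4488 + 56 = 4544)
I/((-30*s(-5)*(-34))) = 4544/((-30*(-3)*(-34))) = 4544/((90*(-34))) = 4544/(-3060) = 4544*(-1/3060) = -1136/765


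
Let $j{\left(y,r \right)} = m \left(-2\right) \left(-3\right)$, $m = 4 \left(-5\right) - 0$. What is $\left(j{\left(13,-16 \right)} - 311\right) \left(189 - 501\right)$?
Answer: $134472$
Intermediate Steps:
$m = -20$ ($m = -20 + 0 = -20$)
$j{\left(y,r \right)} = -120$ ($j{\left(y,r \right)} = \left(-20\right) \left(-2\right) \left(-3\right) = 40 \left(-3\right) = -120$)
$\left(j{\left(13,-16 \right)} - 311\right) \left(189 - 501\right) = \left(-120 - 311\right) \left(189 - 501\right) = \left(-431\right) \left(-312\right) = 134472$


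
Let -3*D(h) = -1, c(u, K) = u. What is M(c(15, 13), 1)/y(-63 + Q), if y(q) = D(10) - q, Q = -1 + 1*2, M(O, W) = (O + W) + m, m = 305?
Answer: 963/187 ≈ 5.1497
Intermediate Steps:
D(h) = ⅓ (D(h) = -⅓*(-1) = ⅓)
M(O, W) = 305 + O + W (M(O, W) = (O + W) + 305 = 305 + O + W)
Q = 1 (Q = -1 + 2 = 1)
y(q) = ⅓ - q
M(c(15, 13), 1)/y(-63 + Q) = (305 + 15 + 1)/(⅓ - (-63 + 1)) = 321/(⅓ - 1*(-62)) = 321/(⅓ + 62) = 321/(187/3) = 321*(3/187) = 963/187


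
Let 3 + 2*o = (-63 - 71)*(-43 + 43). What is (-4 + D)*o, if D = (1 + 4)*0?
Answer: 6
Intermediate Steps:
D = 0 (D = 5*0 = 0)
o = -3/2 (o = -3/2 + ((-63 - 71)*(-43 + 43))/2 = -3/2 + (-134*0)/2 = -3/2 + (½)*0 = -3/2 + 0 = -3/2 ≈ -1.5000)
(-4 + D)*o = (-4 + 0)*(-3/2) = -4*(-3/2) = 6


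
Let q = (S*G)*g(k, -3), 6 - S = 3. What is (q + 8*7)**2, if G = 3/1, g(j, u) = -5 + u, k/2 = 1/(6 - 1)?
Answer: 256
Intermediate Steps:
k = 2/5 (k = 2/(6 - 1) = 2/5 ≈ 0.40000)
S = 3 (S = 6 - 1*3 = 6 - 3 = 3)
G = 3 (G = 3*1 = 3)
q = -72 (q = (3*3)*(-5 - 3) = 9*(-8) = -72)
(q + 8*7)**2 = (-72 + 8*7)**2 = (-72 + 56)**2 = (-16)**2 = 256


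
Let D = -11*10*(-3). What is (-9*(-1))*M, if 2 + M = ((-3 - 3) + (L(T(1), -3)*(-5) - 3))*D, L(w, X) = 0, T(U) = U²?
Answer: -26748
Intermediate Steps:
D = 330 (D = -110*(-3) = 330)
M = -2972 (M = -2 + ((-3 - 3) + (0*(-5) - 3))*330 = -2 + (-6 + (0 - 3))*330 = -2 + (-6 - 3)*330 = -2 - 9*330 = -2 - 2970 = -2972)
(-9*(-1))*M = -9*(-1)*(-2972) = 9*(-2972) = -26748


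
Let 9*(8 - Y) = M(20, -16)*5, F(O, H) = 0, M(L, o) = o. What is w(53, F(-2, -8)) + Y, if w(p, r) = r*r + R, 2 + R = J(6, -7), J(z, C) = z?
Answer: 188/9 ≈ 20.889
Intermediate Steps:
R = 4 (R = -2 + 6 = 4)
w(p, r) = 4 + r² (w(p, r) = r*r + 4 = r² + 4 = 4 + r²)
Y = 152/9 (Y = 8 - (-16)*5/9 = 8 - ⅑*(-80) = 8 + 80/9 = 152/9 ≈ 16.889)
w(53, F(-2, -8)) + Y = (4 + 0²) + 152/9 = (4 + 0) + 152/9 = 4 + 152/9 = 188/9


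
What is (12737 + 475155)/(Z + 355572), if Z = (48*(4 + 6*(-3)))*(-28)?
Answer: 121973/93597 ≈ 1.3032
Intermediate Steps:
Z = 18816 (Z = (48*(4 - 18))*(-28) = (48*(-14))*(-28) = -672*(-28) = 18816)
(12737 + 475155)/(Z + 355572) = (12737 + 475155)/(18816 + 355572) = 487892/374388 = 487892*(1/374388) = 121973/93597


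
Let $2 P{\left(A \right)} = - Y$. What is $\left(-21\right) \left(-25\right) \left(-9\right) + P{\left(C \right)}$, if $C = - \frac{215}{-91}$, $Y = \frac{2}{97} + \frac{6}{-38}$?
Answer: $- \frac{17416097}{3686} \approx -4724.9$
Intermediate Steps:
$Y = - \frac{253}{1843}$ ($Y = 2 \cdot \frac{1}{97} + 6 \left(- \frac{1}{38}\right) = \frac{2}{97} - \frac{3}{19} = - \frac{253}{1843} \approx -0.13728$)
$C = \frac{215}{91}$ ($C = \left(-215\right) \left(- \frac{1}{91}\right) = \frac{215}{91} \approx 2.3626$)
$P{\left(A \right)} = \frac{253}{3686}$ ($P{\left(A \right)} = \frac{\left(-1\right) \left(- \frac{253}{1843}\right)}{2} = \frac{1}{2} \cdot \frac{253}{1843} = \frac{253}{3686}$)
$\left(-21\right) \left(-25\right) \left(-9\right) + P{\left(C \right)} = \left(-21\right) \left(-25\right) \left(-9\right) + \frac{253}{3686} = 525 \left(-9\right) + \frac{253}{3686} = -4725 + \frac{253}{3686} = - \frac{17416097}{3686}$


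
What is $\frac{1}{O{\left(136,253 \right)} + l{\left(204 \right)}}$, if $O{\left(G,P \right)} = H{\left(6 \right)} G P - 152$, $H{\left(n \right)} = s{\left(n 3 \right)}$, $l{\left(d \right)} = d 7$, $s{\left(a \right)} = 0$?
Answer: $\frac{1}{1276} \approx 0.0007837$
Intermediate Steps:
$l{\left(d \right)} = 7 d$
$H{\left(n \right)} = 0$
$O{\left(G,P \right)} = -152$ ($O{\left(G,P \right)} = 0 G P - 152 = 0 P - 152 = 0 - 152 = -152$)
$\frac{1}{O{\left(136,253 \right)} + l{\left(204 \right)}} = \frac{1}{-152 + 7 \cdot 204} = \frac{1}{-152 + 1428} = \frac{1}{1276}$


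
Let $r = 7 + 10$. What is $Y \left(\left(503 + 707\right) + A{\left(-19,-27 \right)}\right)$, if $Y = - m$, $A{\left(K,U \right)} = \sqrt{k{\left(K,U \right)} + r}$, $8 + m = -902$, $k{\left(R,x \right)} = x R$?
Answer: $1101100 + 910 \sqrt{530} \approx 1.1221 \cdot 10^{6}$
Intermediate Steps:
$k{\left(R,x \right)} = R x$
$m = -910$ ($m = -8 - 902 = -910$)
$r = 17$
$A{\left(K,U \right)} = \sqrt{17 + K U}$ ($A{\left(K,U \right)} = \sqrt{K U + 17} = \sqrt{17 + K U}$)
$Y = 910$ ($Y = \left(-1\right) \left(-910\right) = 910$)
$Y \left(\left(503 + 707\right) + A{\left(-19,-27 \right)}\right) = 910 \left(\left(503 + 707\right) + \sqrt{17 - -513}\right) = 910 \left(1210 + \sqrt{17 + 513}\right) = 910 \left(1210 + \sqrt{530}\right) = 1101100 + 910 \sqrt{530}$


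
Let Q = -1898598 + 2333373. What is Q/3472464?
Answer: 144925/1157488 ≈ 0.12521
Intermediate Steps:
Q = 434775
Q/3472464 = 434775/3472464 = 434775*(1/3472464) = 144925/1157488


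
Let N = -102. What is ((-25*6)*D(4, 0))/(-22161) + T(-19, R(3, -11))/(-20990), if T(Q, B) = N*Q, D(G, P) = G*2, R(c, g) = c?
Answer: -2960003/77526565 ≈ -0.038180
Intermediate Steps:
D(G, P) = 2*G
T(Q, B) = -102*Q
((-25*6)*D(4, 0))/(-22161) + T(-19, R(3, -11))/(-20990) = ((-25*6)*(2*4))/(-22161) - 102*(-19)/(-20990) = -150*8*(-1/22161) + 1938*(-1/20990) = -1200*(-1/22161) - 969/10495 = 400/7387 - 969/10495 = -2960003/77526565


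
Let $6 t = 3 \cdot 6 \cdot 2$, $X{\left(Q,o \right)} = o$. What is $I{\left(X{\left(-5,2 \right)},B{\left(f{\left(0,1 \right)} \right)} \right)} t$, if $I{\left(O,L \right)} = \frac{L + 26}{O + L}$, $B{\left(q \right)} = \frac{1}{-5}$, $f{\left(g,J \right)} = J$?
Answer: $86$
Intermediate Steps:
$B{\left(q \right)} = - \frac{1}{5}$
$t = 6$ ($t = \frac{3 \cdot 6 \cdot 2}{6} = \frac{18 \cdot 2}{6} = \frac{1}{6} \cdot 36 = 6$)
$I{\left(O,L \right)} = \frac{26 + L}{L + O}$
$I{\left(X{\left(-5,2 \right)},B{\left(f{\left(0,1 \right)} \right)} \right)} t = \frac{26 - \frac{1}{5}}{- \frac{1}{5} + 2} \cdot 6 = \frac{1}{\frac{9}{5}} \cdot \frac{129}{5} \cdot 6 = \frac{5}{9} \cdot \frac{129}{5} \cdot 6 = \frac{43}{3} \cdot 6 = 86$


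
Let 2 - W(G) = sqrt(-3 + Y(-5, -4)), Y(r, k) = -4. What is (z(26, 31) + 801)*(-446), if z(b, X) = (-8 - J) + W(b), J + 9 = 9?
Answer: -354570 + 446*I*sqrt(7) ≈ -3.5457e+5 + 1180.0*I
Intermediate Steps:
J = 0 (J = -9 + 9 = 0)
W(G) = 2 - I*sqrt(7) (W(G) = 2 - sqrt(-3 - 4) = 2 - sqrt(-7) = 2 - I*sqrt(7))
z(b, X) = -6 - I*sqrt(7) (z(b, X) = (-8 - 1*0) + (2 - I*sqrt(7)) = (-8 + 0) + (2 - I*sqrt(7)) = -8 + (2 - I*sqrt(7)) = -6 - I*sqrt(7))
(z(26, 31) + 801)*(-446) = ((-6 - I*sqrt(7)) + 801)*(-446) = (795 - I*sqrt(7))*(-446) = -354570 + 446*I*sqrt(7)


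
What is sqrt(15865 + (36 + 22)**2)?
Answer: sqrt(19229) ≈ 138.67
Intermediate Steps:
sqrt(15865 + (36 + 22)**2) = sqrt(15865 + 58**2) = sqrt(15865 + 3364) = sqrt(19229)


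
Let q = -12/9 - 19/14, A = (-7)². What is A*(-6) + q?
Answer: -12461/42 ≈ -296.69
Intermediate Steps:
A = 49
q = -113/42 (q = -12*⅑ - 19*1/14 = -4/3 - 19/14 = -113/42 ≈ -2.6905)
A*(-6) + q = 49*(-6) - 113/42 = -294 - 113/42 = -12461/42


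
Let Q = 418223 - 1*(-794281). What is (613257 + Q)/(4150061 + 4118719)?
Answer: 608587/2756260 ≈ 0.22080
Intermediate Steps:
Q = 1212504 (Q = 418223 + 794281 = 1212504)
(613257 + Q)/(4150061 + 4118719) = (613257 + 1212504)/(4150061 + 4118719) = 1825761/8268780 = 1825761*(1/8268780) = 608587/2756260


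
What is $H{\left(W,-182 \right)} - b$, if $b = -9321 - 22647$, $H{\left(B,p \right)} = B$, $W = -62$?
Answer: $31906$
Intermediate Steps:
$b = -31968$
$H{\left(W,-182 \right)} - b = -62 - -31968 = -62 + 31968 = 31906$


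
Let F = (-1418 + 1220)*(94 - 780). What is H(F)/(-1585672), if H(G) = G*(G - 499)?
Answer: -417760623/36038 ≈ -11592.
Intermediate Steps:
F = 135828 (F = -198*(-686) = 135828)
H(G) = G*(-499 + G)
H(F)/(-1585672) = (135828*(-499 + 135828))/(-1585672) = (135828*135329)*(-1/1585672) = 18381467412*(-1/1585672) = -417760623/36038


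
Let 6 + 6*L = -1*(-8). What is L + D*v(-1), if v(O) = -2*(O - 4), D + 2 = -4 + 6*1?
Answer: ⅓ ≈ 0.33333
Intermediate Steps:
D = 0 (D = -2 + (-4 + 6*1) = -2 + (-4 + 6) = -2 + 2 = 0)
v(O) = 8 - 2*O (v(O) = -2*(-4 + O) = 8 - 2*O)
L = ⅓ (L = -1 + (-1*(-8))/6 = -1 + (⅙)*8 = -1 + 4/3 = ⅓ ≈ 0.33333)
L + D*v(-1) = ⅓ + 0*(8 - 2*(-1)) = ⅓ + 0*(8 + 2) = ⅓ + 0*10 = ⅓ + 0 = ⅓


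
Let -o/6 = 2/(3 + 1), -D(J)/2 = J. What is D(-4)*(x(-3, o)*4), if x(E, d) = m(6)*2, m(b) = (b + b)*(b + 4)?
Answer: 7680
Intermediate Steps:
D(J) = -2*J
m(b) = 2*b*(4 + b) (m(b) = (2*b)*(4 + b) = 2*b*(4 + b))
o = -3 (o = -12/(3 + 1) = -12/4 = -6*½ = -3)
x(E, d) = 240 (x(E, d) = (2*6*(4 + 6))*2 = (2*6*10)*2 = 120*2 = 240)
D(-4)*(x(-3, o)*4) = (-2*(-4))*(240*4) = 8*960 = 7680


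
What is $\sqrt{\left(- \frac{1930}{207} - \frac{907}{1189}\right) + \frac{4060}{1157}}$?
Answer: $\frac{i \sqrt{59263095033154337}}{94921437} \approx 2.5646 i$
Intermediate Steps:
$\sqrt{\left(- \frac{1930}{207} - \frac{907}{1189}\right) + \frac{4060}{1157}} = \sqrt{- \frac{2482519}{246123} + \frac{4060}{1157}} = \sqrt{- \frac{1873015103}{284764311}} = \frac{i \sqrt{59263095033154337}}{94921437}$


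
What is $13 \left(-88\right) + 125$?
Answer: $-1019$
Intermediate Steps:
$13 \left(-88\right) + 125 = -1144 + 125 = -1019$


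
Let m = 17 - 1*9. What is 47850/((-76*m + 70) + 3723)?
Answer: 9570/637 ≈ 15.024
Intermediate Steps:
m = 8 (m = 17 - 9 = 8)
47850/((-76*m + 70) + 3723) = 47850/((-76*8 + 70) + 3723) = 47850/((-608 + 70) + 3723) = 47850/(-538 + 3723) = 47850/3185 = 47850*(1/3185) = 9570/637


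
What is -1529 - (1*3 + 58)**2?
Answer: -5250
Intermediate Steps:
-1529 - (1*3 + 58)**2 = -1529 - (3 + 58)**2 = -1529 - 1*61**2 = -1529 - 1*3721 = -1529 - 3721 = -5250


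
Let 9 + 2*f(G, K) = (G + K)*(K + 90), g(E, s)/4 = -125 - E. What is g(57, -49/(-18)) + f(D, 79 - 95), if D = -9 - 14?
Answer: -4351/2 ≈ -2175.5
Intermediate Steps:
g(E, s) = -500 - 4*E (g(E, s) = 4*(-125 - E) = -500 - 4*E)
D = -23
f(G, K) = -9/2 + (90 + K)*(G + K)/2 (f(G, K) = -9/2 + ((G + K)*(K + 90))/2 = -9/2 + ((G + K)*(90 + K))/2 = -9/2 + ((90 + K)*(G + K))/2 = -9/2 + (90 + K)*(G + K)/2)
g(57, -49/(-18)) + f(D, 79 - 95) = (-500 - 4*57) + (-9/2 + (79 - 95)²/2 + 45*(-23) + 45*(79 - 95) + (½)*(-23)*(79 - 95)) = (-500 - 228) + (-9/2 + (½)*(-16)² - 1035 + 45*(-16) + (½)*(-23)*(-16)) = -728 + (-9/2 + (½)*256 - 1035 - 720 + 184) = -728 + (-9/2 + 128 - 1035 - 720 + 184) = -728 - 2895/2 = -4351/2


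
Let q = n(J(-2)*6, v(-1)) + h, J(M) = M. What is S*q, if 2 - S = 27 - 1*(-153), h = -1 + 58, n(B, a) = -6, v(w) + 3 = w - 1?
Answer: -9078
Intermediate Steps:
v(w) = -4 + w (v(w) = -3 + (w - 1) = -3 + (-1 + w) = -4 + w)
h = 57
S = -178 (S = 2 - (27 - 1*(-153)) = 2 - (27 + 153) = 2 - 1*180 = 2 - 180 = -178)
q = 51 (q = -6 + 57 = 51)
S*q = -178*51 = -9078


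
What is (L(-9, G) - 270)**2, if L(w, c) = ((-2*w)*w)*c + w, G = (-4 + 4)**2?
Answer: 77841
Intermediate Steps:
G = 0 (G = 0**2 = 0)
L(w, c) = w - 2*c*w**2 (L(w, c) = (-2*w**2)*c + w = -2*c*w**2 + w = w - 2*c*w**2)
(L(-9, G) - 270)**2 = (-9*(1 - 2*0*(-9)) - 270)**2 = (-9*(1 + 0) - 270)**2 = (-9*1 - 270)**2 = (-9 - 270)**2 = (-279)**2 = 77841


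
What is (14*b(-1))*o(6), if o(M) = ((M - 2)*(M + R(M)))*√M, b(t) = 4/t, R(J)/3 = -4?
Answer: 1344*√6 ≈ 3292.1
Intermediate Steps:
R(J) = -12 (R(J) = 3*(-4) = -12)
o(M) = √M*(-12 + M)*(-2 + M) (o(M) = ((M - 2)*(M - 12))*√M = ((-2 + M)*(-12 + M))*√M = ((-12 + M)*(-2 + M))*√M = √M*(-12 + M)*(-2 + M))
(14*b(-1))*o(6) = (14*(4/(-1)))*(√6*(24 + 6² - 14*6)) = (14*(4*(-1)))*(√6*(24 + 36 - 84)) = (14*(-4))*(√6*(-24)) = -(-1344)*√6 = 1344*√6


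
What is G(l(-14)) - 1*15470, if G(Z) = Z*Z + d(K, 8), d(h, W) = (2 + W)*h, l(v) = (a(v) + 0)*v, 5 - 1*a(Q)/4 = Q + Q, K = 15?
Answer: 3399784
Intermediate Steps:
a(Q) = 20 - 8*Q (a(Q) = 20 - 4*(Q + Q) = 20 - 8*Q)
l(v) = v*(20 - 8*v) (l(v) = ((20 - 8*v) + 0)*v = (20 - 8*v)*v = v*(20 - 8*v))
d(h, W) = h*(2 + W)
G(Z) = 150 + Z² (G(Z) = Z*Z + 15*(2 + 8) = Z² + 15*10 = Z² + 150 = 150 + Z²)
G(l(-14)) - 1*15470 = (150 + (4*(-14)*(5 - 2*(-14)))²) - 1*15470 = (150 + (4*(-14)*(5 + 28))²) - 15470 = (150 + (4*(-14)*33)²) - 15470 = (150 + (-1848)²) - 15470 = (150 + 3415104) - 15470 = 3415254 - 15470 = 3399784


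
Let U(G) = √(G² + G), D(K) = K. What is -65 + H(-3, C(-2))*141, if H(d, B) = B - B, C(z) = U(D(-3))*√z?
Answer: -65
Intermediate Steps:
U(G) = √(G + G²)
C(z) = √6*√z (C(z) = √(-3*(1 - 3))*√z = √(-3*(-2))*√z = √6*√z)
H(d, B) = 0
-65 + H(-3, C(-2))*141 = -65 + 0*141 = -65 + 0 = -65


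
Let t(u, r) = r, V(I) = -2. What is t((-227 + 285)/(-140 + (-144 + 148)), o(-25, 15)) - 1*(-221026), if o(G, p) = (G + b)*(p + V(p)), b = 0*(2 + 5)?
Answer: 220701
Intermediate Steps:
b = 0 (b = 0*7 = 0)
o(G, p) = G*(-2 + p) (o(G, p) = (G + 0)*(p - 2) = G*(-2 + p))
t((-227 + 285)/(-140 + (-144 + 148)), o(-25, 15)) - 1*(-221026) = -25*(-2 + 15) - 1*(-221026) = -25*13 + 221026 = -325 + 221026 = 220701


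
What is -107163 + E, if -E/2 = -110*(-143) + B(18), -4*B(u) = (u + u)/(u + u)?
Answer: -277245/2 ≈ -1.3862e+5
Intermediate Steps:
B(u) = -¼ (B(u) = -(u + u)/(4*(u + u)) = -2*u/(4*(2*u)) = -2*u*1/(2*u)/4 = -¼*1 = -¼)
E = -62919/2 (E = -2*(-110*(-143) - ¼) = -2*(15730 - ¼) = -2*62919/4 = -62919/2 ≈ -31460.)
-107163 + E = -107163 - 62919/2 = -277245/2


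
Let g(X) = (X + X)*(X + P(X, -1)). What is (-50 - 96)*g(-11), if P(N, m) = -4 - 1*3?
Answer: -57816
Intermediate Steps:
P(N, m) = -7 (P(N, m) = -4 - 3 = -7)
g(X) = 2*X*(-7 + X) (g(X) = (X + X)*(X - 7) = (2*X)*(-7 + X) = 2*X*(-7 + X))
(-50 - 96)*g(-11) = (-50 - 96)*(2*(-11)*(-7 - 11)) = -292*(-11)*(-18) = -146*396 = -57816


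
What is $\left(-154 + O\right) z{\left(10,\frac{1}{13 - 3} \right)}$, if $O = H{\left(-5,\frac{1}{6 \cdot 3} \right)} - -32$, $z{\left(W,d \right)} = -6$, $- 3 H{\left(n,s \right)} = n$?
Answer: $722$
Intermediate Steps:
$H{\left(n,s \right)} = - \frac{n}{3}$
$O = \frac{101}{3}$ ($O = \left(- \frac{1}{3}\right) \left(-5\right) - -32 = \frac{5}{3} + 32 = \frac{101}{3} \approx 33.667$)
$\left(-154 + O\right) z{\left(10,\frac{1}{13 - 3} \right)} = \left(-154 + \frac{101}{3}\right) \left(-6\right) = \left(- \frac{361}{3}\right) \left(-6\right) = 722$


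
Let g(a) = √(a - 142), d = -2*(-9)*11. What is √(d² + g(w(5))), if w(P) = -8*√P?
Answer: √(39204 + I*√2*√(71 + 4*√5)) ≈ 198.0 + 0.0319*I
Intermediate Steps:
d = 198 (d = 18*11 = 198)
g(a) = √(-142 + a)
√(d² + g(w(5))) = √(198² + √(-142 - 8*√5)) = √(39204 + √(-142 - 8*√5))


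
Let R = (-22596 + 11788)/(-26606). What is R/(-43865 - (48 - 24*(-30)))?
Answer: -5404/593752799 ≈ -9.1014e-6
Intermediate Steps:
R = 5404/13303 (R = -10808*(-1/26606) = 5404/13303 ≈ 0.40622)
R/(-43865 - (48 - 24*(-30))) = 5404/(13303*(-43865 - (48 - 24*(-30)))) = 5404/(13303*(-43865 - (48 + 720))) = 5404/(13303*(-43865 - 1*768)) = 5404/(13303*(-43865 - 768)) = (5404/13303)/(-44633) = (5404/13303)*(-1/44633) = -5404/593752799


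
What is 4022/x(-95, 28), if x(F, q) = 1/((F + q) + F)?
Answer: -651564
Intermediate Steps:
x(F, q) = 1/(q + 2*F)
4022/x(-95, 28) = 4022/(1/(28 + 2*(-95))) = 4022/(1/(28 - 190)) = 4022/(1/(-162)) = 4022/(-1/162) = 4022*(-162) = -651564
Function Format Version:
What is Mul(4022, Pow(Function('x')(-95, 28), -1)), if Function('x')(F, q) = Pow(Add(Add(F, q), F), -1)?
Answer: -651564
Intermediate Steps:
Function('x')(F, q) = Pow(Add(q, Mul(2, F)), -1)
Mul(4022, Pow(Function('x')(-95, 28), -1)) = Mul(4022, Pow(Pow(Add(28, Mul(2, -95)), -1), -1)) = Mul(4022, Pow(Pow(Add(28, -190), -1), -1)) = Mul(4022, Pow(Pow(-162, -1), -1)) = Mul(4022, Pow(Rational(-1, 162), -1)) = Mul(4022, -162) = -651564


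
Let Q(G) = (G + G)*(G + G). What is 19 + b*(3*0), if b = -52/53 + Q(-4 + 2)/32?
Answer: 19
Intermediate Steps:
Q(G) = 4*G**2 (Q(G) = (2*G)*(2*G) = 4*G**2)
b = -51/106 (b = -52/53 + (4*(-4 + 2)**2)/32 = -52*1/53 + (4*(-2)**2)*(1/32) = -52/53 + (4*4)*(1/32) = -52/53 + 16*(1/32) = -52/53 + 1/2 = -51/106 ≈ -0.48113)
19 + b*(3*0) = 19 - 153*0/106 = 19 - 51/106*0 = 19 + 0 = 19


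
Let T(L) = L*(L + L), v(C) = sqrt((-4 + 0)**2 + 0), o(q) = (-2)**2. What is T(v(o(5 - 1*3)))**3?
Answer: 32768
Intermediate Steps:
o(q) = 4
v(C) = 4 (v(C) = sqrt((-4)**2 + 0) = sqrt(16 + 0) = sqrt(16) = 4)
T(L) = 2*L**2 (T(L) = L*(2*L) = 2*L**2)
T(v(o(5 - 1*3)))**3 = (2*4**2)**3 = (2*16)**3 = 32**3 = 32768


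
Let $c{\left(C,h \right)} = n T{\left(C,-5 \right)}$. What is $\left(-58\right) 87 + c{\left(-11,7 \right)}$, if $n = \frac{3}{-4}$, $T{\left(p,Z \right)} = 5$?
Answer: $- \frac{20199}{4} \approx -5049.8$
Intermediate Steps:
$n = - \frac{3}{4}$ ($n = 3 \left(- \frac{1}{4}\right) = - \frac{3}{4} \approx -0.75$)
$c{\left(C,h \right)} = - \frac{15}{4}$ ($c{\left(C,h \right)} = \left(- \frac{3}{4}\right) 5 = - \frac{15}{4}$)
$\left(-58\right) 87 + c{\left(-11,7 \right)} = \left(-58\right) 87 - \frac{15}{4} = -5046 - \frac{15}{4} = - \frac{20199}{4}$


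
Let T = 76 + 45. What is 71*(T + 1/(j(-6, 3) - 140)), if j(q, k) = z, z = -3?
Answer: 1228442/143 ≈ 8590.5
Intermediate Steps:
T = 121
j(q, k) = -3
71*(T + 1/(j(-6, 3) - 140)) = 71*(121 + 1/(-3 - 140)) = 71*(121 + 1/(-143)) = 71*(121 - 1/143) = 71*(17302/143) = 1228442/143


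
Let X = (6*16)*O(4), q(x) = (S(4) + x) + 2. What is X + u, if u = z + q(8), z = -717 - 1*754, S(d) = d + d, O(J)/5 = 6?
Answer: 1427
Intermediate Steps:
O(J) = 30 (O(J) = 5*6 = 30)
S(d) = 2*d
z = -1471 (z = -717 - 754 = -1471)
q(x) = 10 + x (q(x) = (2*4 + x) + 2 = (8 + x) + 2 = 10 + x)
X = 2880 (X = (6*16)*30 = 96*30 = 2880)
u = -1453 (u = -1471 + (10 + 8) = -1471 + 18 = -1453)
X + u = 2880 - 1453 = 1427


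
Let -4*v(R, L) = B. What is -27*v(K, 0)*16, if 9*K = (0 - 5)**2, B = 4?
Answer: 432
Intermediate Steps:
K = 25/9 (K = (0 - 5)**2/9 = (1/9)*(-5)**2 = (1/9)*25 = 25/9 ≈ 2.7778)
v(R, L) = -1 (v(R, L) = -1/4*4 = -1)
-27*v(K, 0)*16 = -27*(-1)*16 = 27*16 = 432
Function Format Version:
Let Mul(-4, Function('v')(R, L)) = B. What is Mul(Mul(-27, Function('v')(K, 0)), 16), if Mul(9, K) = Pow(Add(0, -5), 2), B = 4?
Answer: 432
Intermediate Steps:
K = Rational(25, 9) (K = Mul(Rational(1, 9), Pow(Add(0, -5), 2)) = Mul(Rational(1, 9), Pow(-5, 2)) = Mul(Rational(1, 9), 25) = Rational(25, 9) ≈ 2.7778)
Function('v')(R, L) = -1 (Function('v')(R, L) = Mul(Rational(-1, 4), 4) = -1)
Mul(Mul(-27, Function('v')(K, 0)), 16) = Mul(Mul(-27, -1), 16) = Mul(27, 16) = 432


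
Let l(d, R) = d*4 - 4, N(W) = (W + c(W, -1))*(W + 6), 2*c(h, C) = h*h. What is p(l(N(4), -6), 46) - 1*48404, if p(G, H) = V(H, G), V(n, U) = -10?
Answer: -48414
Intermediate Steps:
c(h, C) = h²/2 (c(h, C) = (h*h)/2 = h²/2)
N(W) = (6 + W)*(W + W²/2) (N(W) = (W + W²/2)*(W + 6) = (W + W²/2)*(6 + W) = (6 + W)*(W + W²/2))
l(d, R) = -4 + 4*d (l(d, R) = 4*d - 4 = -4 + 4*d)
p(G, H) = -10
p(l(N(4), -6), 46) - 1*48404 = -10 - 1*48404 = -10 - 48404 = -48414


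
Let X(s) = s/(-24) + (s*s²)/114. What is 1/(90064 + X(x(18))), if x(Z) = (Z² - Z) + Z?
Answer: 38/14759327 ≈ 2.5746e-6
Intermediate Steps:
x(Z) = Z²
X(s) = -s/24 + s³/114 (X(s) = s*(-1/24) + s³*(1/114) = -s/24 + s³/114)
1/(90064 + X(x(18))) = 1/(90064 + (-1/24*18² + (18²)³/114)) = 1/(90064 + (-1/24*324 + (1/114)*324³)) = 1/(90064 + (-27/2 + (1/114)*34012224)) = 1/(90064 + (-27/2 + 5668704/19)) = 1/(90064 + 11336895/38) = 1/(14759327/38) = 38/14759327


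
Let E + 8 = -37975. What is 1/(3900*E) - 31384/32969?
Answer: -4649028073769/4883819955300 ≈ -0.95192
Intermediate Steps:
E = -37983 (E = -8 - 37975 = -37983)
1/(3900*E) - 31384/32969 = 1/(3900*(-37983)) - 31384/32969 = (1/3900)*(-1/37983) - 31384*1/32969 = -1/148133700 - 31384/32969 = -4649028073769/4883819955300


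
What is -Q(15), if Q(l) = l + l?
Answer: -30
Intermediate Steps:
Q(l) = 2*l
-Q(15) = -2*15 = -1*30 = -30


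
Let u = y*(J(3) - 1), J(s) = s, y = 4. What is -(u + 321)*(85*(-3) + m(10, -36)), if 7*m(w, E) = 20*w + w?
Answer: 74025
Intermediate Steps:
m(w, E) = 3*w (m(w, E) = (20*w + w)/7 = (21*w)/7 = 3*w)
u = 8 (u = 4*(3 - 1) = 4*2 = 8)
-(u + 321)*(85*(-3) + m(10, -36)) = -(8 + 321)*(85*(-3) + 3*10) = -329*(-255 + 30) = -329*(-225) = -1*(-74025) = 74025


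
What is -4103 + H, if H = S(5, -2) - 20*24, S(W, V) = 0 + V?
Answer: -4585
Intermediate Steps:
S(W, V) = V
H = -482 (H = -2 - 20*24 = -2 - 480 = -482)
-4103 + H = -4103 - 482 = -4585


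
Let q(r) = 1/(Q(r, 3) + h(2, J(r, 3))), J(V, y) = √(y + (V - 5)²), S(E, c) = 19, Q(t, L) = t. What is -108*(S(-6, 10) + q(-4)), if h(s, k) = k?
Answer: -34992/17 - 54*√21/17 ≈ -2072.9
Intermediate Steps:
J(V, y) = √(y + (-5 + V)²)
q(r) = 1/(r + √(3 + (-5 + r)²))
-108*(S(-6, 10) + q(-4)) = -108*(19 + 1/(-4 + √(3 + (-5 - 4)²))) = -108*(19 + 1/(-4 + √(3 + (-9)²))) = -108*(19 + 1/(-4 + √(3 + 81))) = -108*(19 + 1/(-4 + √84)) = -108*(19 + 1/(-4 + 2*√21)) = -2052 - 108/(-4 + 2*√21)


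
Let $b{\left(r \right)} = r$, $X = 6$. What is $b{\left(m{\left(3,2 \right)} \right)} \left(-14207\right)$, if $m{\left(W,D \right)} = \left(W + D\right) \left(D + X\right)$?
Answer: $-568280$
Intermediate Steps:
$m{\left(W,D \right)} = \left(6 + D\right) \left(D + W\right)$ ($m{\left(W,D \right)} = \left(W + D\right) \left(D + 6\right) = \left(D + W\right) \left(6 + D\right) = \left(6 + D\right) \left(D + W\right)$)
$b{\left(m{\left(3,2 \right)} \right)} \left(-14207\right) = \left(2^{2} + 6 \cdot 2 + 6 \cdot 3 + 2 \cdot 3\right) \left(-14207\right) = \left(4 + 12 + 18 + 6\right) \left(-14207\right) = 40 \left(-14207\right) = -568280$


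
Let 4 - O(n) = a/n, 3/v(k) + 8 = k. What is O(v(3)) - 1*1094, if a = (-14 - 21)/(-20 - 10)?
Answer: -19585/18 ≈ -1088.1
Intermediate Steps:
v(k) = 3/(-8 + k)
a = 7/6 (a = -35/(-30) = -35*(-1/30) = 7/6 ≈ 1.1667)
O(n) = 4 - 7/(6*n)
O(v(3)) - 1*1094 = (4 - 7/(6*(3/(-8 + 3)))) - 1*1094 = (4 - 7/(6*(3/(-5)))) - 1094 = (4 - 7/(6*(3*(-1/5)))) - 1094 = (4 - 7/(6*(-3/5))) - 1094 = (4 - 7/6*(-5/3)) - 1094 = (4 + 35/18) - 1094 = 107/18 - 1094 = -19585/18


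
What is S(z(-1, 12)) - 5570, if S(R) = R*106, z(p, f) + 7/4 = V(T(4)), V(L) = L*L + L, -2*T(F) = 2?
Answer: -11511/2 ≈ -5755.5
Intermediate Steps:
T(F) = -1 (T(F) = -½*2 = -1)
V(L) = L + L² (V(L) = L² + L = L + L²)
z(p, f) = -7/4 (z(p, f) = -7/4 - (1 - 1) = -7/4 - 1*0 = -7/4 + 0 = -7/4)
S(R) = 106*R
S(z(-1, 12)) - 5570 = 106*(-7/4) - 5570 = -371/2 - 5570 = -11511/2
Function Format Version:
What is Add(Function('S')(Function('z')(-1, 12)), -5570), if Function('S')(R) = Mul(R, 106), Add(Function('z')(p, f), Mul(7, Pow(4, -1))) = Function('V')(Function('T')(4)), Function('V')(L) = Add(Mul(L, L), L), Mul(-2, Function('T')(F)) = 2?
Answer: Rational(-11511, 2) ≈ -5755.5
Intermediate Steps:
Function('T')(F) = -1 (Function('T')(F) = Mul(Rational(-1, 2), 2) = -1)
Function('V')(L) = Add(L, Pow(L, 2)) (Function('V')(L) = Add(Pow(L, 2), L) = Add(L, Pow(L, 2)))
Function('z')(p, f) = Rational(-7, 4) (Function('z')(p, f) = Add(Rational(-7, 4), Mul(-1, Add(1, -1))) = Add(Rational(-7, 4), Mul(-1, 0)) = Add(Rational(-7, 4), 0) = Rational(-7, 4))
Function('S')(R) = Mul(106, R)
Add(Function('S')(Function('z')(-1, 12)), -5570) = Add(Mul(106, Rational(-7, 4)), -5570) = Add(Rational(-371, 2), -5570) = Rational(-11511, 2)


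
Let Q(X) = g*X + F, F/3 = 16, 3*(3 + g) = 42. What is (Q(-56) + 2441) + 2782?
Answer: 4655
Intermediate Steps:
g = 11 (g = -3 + (⅓)*42 = -3 + 14 = 11)
F = 48 (F = 3*16 = 48)
Q(X) = 48 + 11*X (Q(X) = 11*X + 48 = 48 + 11*X)
(Q(-56) + 2441) + 2782 = ((48 + 11*(-56)) + 2441) + 2782 = ((48 - 616) + 2441) + 2782 = (-568 + 2441) + 2782 = 1873 + 2782 = 4655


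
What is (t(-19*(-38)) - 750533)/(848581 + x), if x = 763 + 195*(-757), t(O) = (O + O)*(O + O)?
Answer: 1334603/701729 ≈ 1.9019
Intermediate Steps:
t(O) = 4*O² (t(O) = (2*O)*(2*O) = 4*O²)
x = -146852 (x = 763 - 147615 = -146852)
(t(-19*(-38)) - 750533)/(848581 + x) = (4*(-19*(-38))² - 750533)/(848581 - 146852) = (4*722² - 750533)/701729 = (4*521284 - 750533)*(1/701729) = (2085136 - 750533)*(1/701729) = 1334603*(1/701729) = 1334603/701729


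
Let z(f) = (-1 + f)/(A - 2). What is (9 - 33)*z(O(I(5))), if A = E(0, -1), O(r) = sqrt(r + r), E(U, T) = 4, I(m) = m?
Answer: 12 - 12*sqrt(10) ≈ -25.947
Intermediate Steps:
O(r) = sqrt(2)*sqrt(r) (O(r) = sqrt(2*r) = sqrt(2)*sqrt(r))
A = 4
z(f) = -1/2 + f/2 (z(f) = (-1 + f)/(4 - 2) = (-1 + f)/2 = (-1 + f)*(1/2) = -1/2 + f/2)
(9 - 33)*z(O(I(5))) = (9 - 33)*(-1/2 + (sqrt(2)*sqrt(5))/2) = -24*(-1/2 + sqrt(10)/2) = 12 - 12*sqrt(10)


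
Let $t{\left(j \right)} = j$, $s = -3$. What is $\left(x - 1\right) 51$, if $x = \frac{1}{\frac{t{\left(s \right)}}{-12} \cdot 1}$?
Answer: $153$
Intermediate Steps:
$x = 4$ ($x = \frac{1}{- \frac{3}{-12} \cdot 1} = \frac{1}{\left(-3\right) \left(- \frac{1}{12}\right) 1} = \frac{1}{\frac{1}{4} \cdot 1} = \frac{1}{\frac{1}{4}} = 4$)
$\left(x - 1\right) 51 = \left(4 - 1\right) 51 = 3 \cdot 51 = 153$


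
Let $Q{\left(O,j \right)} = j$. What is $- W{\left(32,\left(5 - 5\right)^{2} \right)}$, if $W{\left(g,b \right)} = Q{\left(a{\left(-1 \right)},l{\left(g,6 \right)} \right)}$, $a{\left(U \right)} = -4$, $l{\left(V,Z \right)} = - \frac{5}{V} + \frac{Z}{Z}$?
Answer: $- \frac{27}{32} \approx -0.84375$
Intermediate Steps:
$l{\left(V,Z \right)} = 1 - \frac{5}{V}$ ($l{\left(V,Z \right)} = - \frac{5}{V} + 1 = 1 - \frac{5}{V}$)
$W{\left(g,b \right)} = \frac{-5 + g}{g}$
$- W{\left(32,\left(5 - 5\right)^{2} \right)} = - \frac{-5 + 32}{32} = - \frac{27}{32}$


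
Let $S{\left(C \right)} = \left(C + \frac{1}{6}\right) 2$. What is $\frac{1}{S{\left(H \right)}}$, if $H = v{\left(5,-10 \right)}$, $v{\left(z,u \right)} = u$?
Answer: $- \frac{3}{59} \approx -0.050847$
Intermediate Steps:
$H = -10$
$S{\left(C \right)} = \frac{1}{3} + 2 C$ ($S{\left(C \right)} = \left(C + \frac{1}{6}\right) 2 = \left(\frac{1}{6} + C\right) 2 = \frac{1}{3} + 2 C$)
$\frac{1}{S{\left(H \right)}} = \frac{1}{\frac{1}{3} + 2 \left(-10\right)} = \frac{1}{\frac{1}{3} - 20} = \frac{1}{- \frac{59}{3}} = - \frac{3}{59}$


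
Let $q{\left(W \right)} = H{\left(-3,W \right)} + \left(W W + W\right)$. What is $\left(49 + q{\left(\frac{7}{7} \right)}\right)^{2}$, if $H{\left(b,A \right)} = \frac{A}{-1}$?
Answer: $2500$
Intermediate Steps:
$H{\left(b,A \right)} = - A$ ($H{\left(b,A \right)} = A \left(-1\right) = - A$)
$q{\left(W \right)} = W^{2}$ ($q{\left(W \right)} = - W + \left(W W + W\right) = - W + \left(W^{2} + W\right) = - W + \left(W + W^{2}\right) = W^{2}$)
$\left(49 + q{\left(\frac{7}{7} \right)}\right)^{2} = \left(49 + \left(\frac{7}{7}\right)^{2}\right)^{2} = \left(49 + \left(7 \cdot \frac{1}{7}\right)^{2}\right)^{2} = \left(49 + 1^{2}\right)^{2} = \left(49 + 1\right)^{2} = 50^{2} = 2500$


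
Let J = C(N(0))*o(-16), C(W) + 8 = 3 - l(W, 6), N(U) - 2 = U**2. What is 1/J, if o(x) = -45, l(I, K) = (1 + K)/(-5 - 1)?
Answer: 2/345 ≈ 0.0057971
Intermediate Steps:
N(U) = 2 + U**2
l(I, K) = -1/6 - K/6 (l(I, K) = (1 + K)/(-6) = (1 + K)*(-1/6) = -1/6 - K/6)
C(W) = -23/6 (C(W) = -8 + (3 - (-1/6 - 1/6*6)) = -8 + (3 - (-1/6 - 1)) = -8 + (3 - 1*(-7/6)) = -8 + (3 + 7/6) = -8 + 25/6 = -23/6)
J = 345/2 (J = -23/6*(-45) = 345/2 ≈ 172.50)
1/J = 1/(345/2) = 2/345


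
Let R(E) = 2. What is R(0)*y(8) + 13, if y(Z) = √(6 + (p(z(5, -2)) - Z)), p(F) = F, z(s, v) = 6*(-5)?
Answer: 13 + 8*I*√2 ≈ 13.0 + 11.314*I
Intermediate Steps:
z(s, v) = -30
y(Z) = √(-24 - Z) (y(Z) = √(6 + (-30 - Z)) = √(-24 - Z))
R(0)*y(8) + 13 = 2*√(-24 - 1*8) + 13 = 2*√(-24 - 8) + 13 = 2*√(-32) + 13 = 2*(4*I*√2) + 13 = 8*I*√2 + 13 = 13 + 8*I*√2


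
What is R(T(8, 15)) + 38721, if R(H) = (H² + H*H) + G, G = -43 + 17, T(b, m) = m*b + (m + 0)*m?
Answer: 276745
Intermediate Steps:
T(b, m) = m² + b*m (T(b, m) = b*m + m*m = b*m + m² = m² + b*m)
G = -26
R(H) = -26 + 2*H² (R(H) = (H² + H*H) - 26 = (H² + H²) - 26 = 2*H² - 26 = -26 + 2*H²)
R(T(8, 15)) + 38721 = (-26 + 2*(15*(8 + 15))²) + 38721 = (-26 + 2*(15*23)²) + 38721 = (-26 + 2*345²) + 38721 = (-26 + 2*119025) + 38721 = (-26 + 238050) + 38721 = 238024 + 38721 = 276745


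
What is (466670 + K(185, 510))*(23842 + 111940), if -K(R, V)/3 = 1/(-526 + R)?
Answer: 21607597012886/341 ≈ 6.3365e+10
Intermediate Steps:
K(R, V) = -3/(-526 + R)
(466670 + K(185, 510))*(23842 + 111940) = (466670 - 3/(-526 + 185))*(23842 + 111940) = (466670 - 3/(-341))*135782 = (466670 - 3*(-1/341))*135782 = (466670 + 3/341)*135782 = (159134473/341)*135782 = 21607597012886/341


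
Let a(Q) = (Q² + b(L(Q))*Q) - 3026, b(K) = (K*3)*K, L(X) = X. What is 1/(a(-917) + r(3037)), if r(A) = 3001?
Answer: -1/2312444775 ≈ -4.3244e-10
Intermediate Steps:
b(K) = 3*K² (b(K) = (3*K)*K = 3*K²)
a(Q) = -3026 + Q² + 3*Q³ (a(Q) = (Q² + (3*Q²)*Q) - 3026 = (Q² + 3*Q³) - 3026 = -3026 + Q² + 3*Q³)
1/(a(-917) + r(3037)) = 1/((-3026 + (-917)² + 3*(-917)³) + 3001) = 1/((-3026 + 840889 + 3*(-771095213)) + 3001) = 1/((-3026 + 840889 - 2313285639) + 3001) = 1/(-2312447776 + 3001) = 1/(-2312444775) = -1/2312444775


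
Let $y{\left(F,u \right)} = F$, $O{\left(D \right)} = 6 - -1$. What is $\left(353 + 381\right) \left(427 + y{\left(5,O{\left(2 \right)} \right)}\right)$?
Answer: $317088$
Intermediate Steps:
$O{\left(D \right)} = 7$ ($O{\left(D \right)} = 6 + 1 = 7$)
$\left(353 + 381\right) \left(427 + y{\left(5,O{\left(2 \right)} \right)}\right) = \left(353 + 381\right) \left(427 + 5\right) = 734 \cdot 432 = 317088$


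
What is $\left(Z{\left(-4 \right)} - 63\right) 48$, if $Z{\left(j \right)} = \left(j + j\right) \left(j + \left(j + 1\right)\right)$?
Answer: $-336$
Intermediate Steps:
$Z{\left(j \right)} = 2 j \left(1 + 2 j\right)$ ($Z{\left(j \right)} = 2 j \left(j + \left(1 + j\right)\right) = 2 j \left(1 + 2 j\right)$)
$\left(Z{\left(-4 \right)} - 63\right) 48 = \left(2 \left(-4\right) \left(1 + 2 \left(-4\right)\right) - 63\right) 48 = \left(2 \left(-4\right) \left(1 - 8\right) - 63\right) 48 = \left(2 \left(-4\right) \left(-7\right) - 63\right) 48 = \left(56 - 63\right) 48 = \left(-7\right) 48 = -336$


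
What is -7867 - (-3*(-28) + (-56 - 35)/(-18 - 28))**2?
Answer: -32288597/2116 ≈ -15259.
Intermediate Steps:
-7867 - (-3*(-28) + (-56 - 35)/(-18 - 28))**2 = -7867 - (84 - 91/(-46))**2 = -7867 - (84 - 91*(-1/46))**2 = -7867 - (84 + 91/46)**2 = -7867 - (3955/46)**2 = -7867 - 1*15642025/2116 = -7867 - 15642025/2116 = -32288597/2116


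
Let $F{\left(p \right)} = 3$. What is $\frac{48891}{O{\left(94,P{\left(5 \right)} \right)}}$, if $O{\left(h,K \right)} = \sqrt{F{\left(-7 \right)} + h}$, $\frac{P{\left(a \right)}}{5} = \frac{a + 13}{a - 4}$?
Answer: $\frac{48891 \sqrt{97}}{97} \approx 4964.1$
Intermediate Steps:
$P{\left(a \right)} = \frac{5 \left(13 + a\right)}{-4 + a}$ ($P{\left(a \right)} = 5 \frac{a + 13}{a - 4} = 5 \frac{13 + a}{-4 + a} = \frac{5 \left(13 + a\right)}{-4 + a}$)
$O{\left(h,K \right)} = \sqrt{3 + h}$
$\frac{48891}{O{\left(94,P{\left(5 \right)} \right)}} = \frac{48891}{\sqrt{3 + 94}} = \frac{48891}{\sqrt{97}} = 48891 \frac{\sqrt{97}}{97} = \frac{48891 \sqrt{97}}{97}$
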